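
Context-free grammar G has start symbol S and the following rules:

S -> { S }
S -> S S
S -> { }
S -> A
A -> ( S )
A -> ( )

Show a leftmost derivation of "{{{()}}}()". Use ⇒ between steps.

S ⇒ SS   [S -> S S]
SS ⇒ {S}S   [S -> { S }]
{S}S ⇒ {{S}}S   [S -> { S }]
{{S}}S ⇒ {{{S}}}S   [S -> { S }]
{{{S}}}S ⇒ {{{A}}}S   [S -> A]
{{{A}}}S ⇒ {{{()}}}S   [A -> ( )]
{{{()}}}S ⇒ {{{()}}}A   [S -> A]
{{{()}}}A ⇒ {{{()}}}()   [A -> ( )]

S ⇒ SS ⇒ {S}S ⇒ {{S}}S ⇒ {{{S}}}S ⇒ {{{A}}}S ⇒ {{{()}}}S ⇒ {{{()}}}A ⇒ {{{()}}}()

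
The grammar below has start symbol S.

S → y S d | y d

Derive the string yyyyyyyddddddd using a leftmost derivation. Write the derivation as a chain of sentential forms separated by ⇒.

S ⇒ ySd   [S → y S d]
ySd ⇒ yySdd   [S → y S d]
yySdd ⇒ yyySddd   [S → y S d]
yyySddd ⇒ yyyySdddd   [S → y S d]
yyyySdddd ⇒ yyyyySddddd   [S → y S d]
yyyyySddddd ⇒ yyyyyySdddddd   [S → y S d]
yyyyyySdddddd ⇒ yyyyyyyddddddd   [S → y d]

S ⇒ ySd ⇒ yySdd ⇒ yyySddd ⇒ yyyySdddd ⇒ yyyyySddddd ⇒ yyyyyySdddddd ⇒ yyyyyyyddddddd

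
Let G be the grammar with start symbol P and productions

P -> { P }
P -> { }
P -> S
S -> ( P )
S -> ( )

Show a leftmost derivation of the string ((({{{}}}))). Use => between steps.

P => S => (P) => (S) => ((P)) => ((S)) => (((P))) => ((({P}))) => ((({{P}}))) => ((({{{}}})))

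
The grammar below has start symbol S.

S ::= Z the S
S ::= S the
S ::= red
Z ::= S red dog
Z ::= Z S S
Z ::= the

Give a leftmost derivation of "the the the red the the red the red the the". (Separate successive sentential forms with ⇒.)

S ⇒ S the ⇒ S the the ⇒ Z the S the the ⇒ the the S the the ⇒ the the Z the S the the ⇒ the the Z S S the S the the ⇒ the the the S S the S the the ⇒ the the the red S the S the the ⇒ the the the red Z the S the S the the ⇒ the the the red the the S the S the the ⇒ the the the red the the red the S the the ⇒ the the the red the the red the red the the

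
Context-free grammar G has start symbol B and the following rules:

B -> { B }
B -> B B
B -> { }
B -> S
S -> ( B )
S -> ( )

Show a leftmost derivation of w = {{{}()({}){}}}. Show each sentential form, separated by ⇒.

B ⇒ {B} ⇒ {{B}} ⇒ {{BB}} ⇒ {{BBB}} ⇒ {{BBBB}} ⇒ {{{}BBB}} ⇒ {{{}SBB}} ⇒ {{{}()BB}} ⇒ {{{}()SB}} ⇒ {{{}()(B)B}} ⇒ {{{}()({})B}} ⇒ {{{}()({}){}}}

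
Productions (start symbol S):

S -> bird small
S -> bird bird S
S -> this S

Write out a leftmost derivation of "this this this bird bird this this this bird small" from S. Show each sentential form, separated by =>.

S => this S   [S -> this S]
this S => this this S   [S -> this S]
this this S => this this this S   [S -> this S]
this this this S => this this this bird bird S   [S -> bird bird S]
this this this bird bird S => this this this bird bird this S   [S -> this S]
this this this bird bird this S => this this this bird bird this this S   [S -> this S]
this this this bird bird this this S => this this this bird bird this this this S   [S -> this S]
this this this bird bird this this this S => this this this bird bird this this this bird small   [S -> bird small]

S => this S => this this S => this this this S => this this this bird bird S => this this this bird bird this S => this this this bird bird this this S => this this this bird bird this this this S => this this this bird bird this this this bird small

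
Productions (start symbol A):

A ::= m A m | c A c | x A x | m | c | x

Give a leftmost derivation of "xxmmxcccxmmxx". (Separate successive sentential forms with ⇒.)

A ⇒ xAx ⇒ xxAxx ⇒ xxmAmxx ⇒ xxmmAmmxx ⇒ xxmmxAxmmxx ⇒ xxmmxcAcxmmxx ⇒ xxmmxcccxmmxx

A ⇒ xAx   [A ::= x A x]
xAx ⇒ xxAxx   [A ::= x A x]
xxAxx ⇒ xxmAmxx   [A ::= m A m]
xxmAmxx ⇒ xxmmAmmxx   [A ::= m A m]
xxmmAmmxx ⇒ xxmmxAxmmxx   [A ::= x A x]
xxmmxAxmmxx ⇒ xxmmxcAcxmmxx   [A ::= c A c]
xxmmxcAcxmmxx ⇒ xxmmxcccxmmxx   [A ::= c]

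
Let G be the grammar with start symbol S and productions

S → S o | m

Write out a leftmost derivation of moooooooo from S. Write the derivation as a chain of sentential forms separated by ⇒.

S ⇒ So   [S → S o]
So ⇒ Soo   [S → S o]
Soo ⇒ Sooo   [S → S o]
Sooo ⇒ Soooo   [S → S o]
Soooo ⇒ Sooooo   [S → S o]
Sooooo ⇒ Soooooo   [S → S o]
Soooooo ⇒ Sooooooo   [S → S o]
Sooooooo ⇒ Soooooooo   [S → S o]
Soooooooo ⇒ moooooooo   [S → m]

S⇒So⇒Soo⇒Sooo⇒Soooo⇒Sooooo⇒Soooooo⇒Sooooooo⇒Soooooooo⇒moooooooo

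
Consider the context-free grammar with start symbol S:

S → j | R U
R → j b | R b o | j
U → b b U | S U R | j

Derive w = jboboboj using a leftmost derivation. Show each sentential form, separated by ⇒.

S ⇒ RU ⇒ RboU ⇒ RboboU ⇒ RboboboU ⇒ jboboboU ⇒ jboboboj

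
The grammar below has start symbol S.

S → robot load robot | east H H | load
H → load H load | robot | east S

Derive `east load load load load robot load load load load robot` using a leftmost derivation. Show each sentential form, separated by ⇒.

S ⇒ east H H   [S → east H H]
east H H ⇒ east load H load H   [H → load H load]
east load H load H ⇒ east load load H load load H   [H → load H load]
east load load H load load H ⇒ east load load load H load load load H   [H → load H load]
east load load load H load load load H ⇒ east load load load load H load load load load H   [H → load H load]
east load load load load H load load load load H ⇒ east load load load load robot load load load load H   [H → robot]
east load load load load robot load load load load H ⇒ east load load load load robot load load load load robot   [H → robot]

S ⇒ east H H ⇒ east load H load H ⇒ east load load H load load H ⇒ east load load load H load load load H ⇒ east load load load load H load load load load H ⇒ east load load load load robot load load load load H ⇒ east load load load load robot load load load load robot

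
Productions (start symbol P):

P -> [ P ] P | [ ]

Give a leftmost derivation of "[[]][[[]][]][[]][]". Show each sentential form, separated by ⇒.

P ⇒ [P]P   [P -> [ P ] P]
[P]P ⇒ [[]]P   [P -> [ ]]
[[]]P ⇒ [[]][P]P   [P -> [ P ] P]
[[]][P]P ⇒ [[]][[P]P]P   [P -> [ P ] P]
[[]][[P]P]P ⇒ [[]][[[]]P]P   [P -> [ ]]
[[]][[[]]P]P ⇒ [[]][[[]][]]P   [P -> [ ]]
[[]][[[]][]]P ⇒ [[]][[[]][]][P]P   [P -> [ P ] P]
[[]][[[]][]][P]P ⇒ [[]][[[]][]][[]]P   [P -> [ ]]
[[]][[[]][]][[]]P ⇒ [[]][[[]][]][[]][]   [P -> [ ]]

P ⇒ [P]P ⇒ [[]]P ⇒ [[]][P]P ⇒ [[]][[P]P]P ⇒ [[]][[[]]P]P ⇒ [[]][[[]][]]P ⇒ [[]][[[]][]][P]P ⇒ [[]][[[]][]][[]]P ⇒ [[]][[[]][]][[]][]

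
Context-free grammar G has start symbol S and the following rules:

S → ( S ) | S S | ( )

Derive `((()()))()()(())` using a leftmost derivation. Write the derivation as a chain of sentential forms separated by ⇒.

S⇒SS⇒SSS⇒SSSS⇒(S)SSS⇒((S))SSS⇒((SS))SSS⇒((()S))SSS⇒((()()))SSS⇒((()()))()SS⇒((()()))()()S⇒((()()))()()(S)⇒((()()))()()(())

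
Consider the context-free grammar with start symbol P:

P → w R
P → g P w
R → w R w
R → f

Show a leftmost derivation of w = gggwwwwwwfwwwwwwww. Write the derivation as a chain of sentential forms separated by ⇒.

P ⇒ gPw   [P → g P w]
gPw ⇒ ggPww   [P → g P w]
ggPww ⇒ gggPwww   [P → g P w]
gggPwww ⇒ gggwRwww   [P → w R]
gggwRwww ⇒ gggwwRwwww   [R → w R w]
gggwwRwwww ⇒ gggwwwRwwwww   [R → w R w]
gggwwwRwwwww ⇒ gggwwwwRwwwwww   [R → w R w]
gggwwwwRwwwwww ⇒ gggwwwwwRwwwwwww   [R → w R w]
gggwwwwwRwwwwwww ⇒ gggwwwwwwRwwwwwwww   [R → w R w]
gggwwwwwwRwwwwwwww ⇒ gggwwwwwwfwwwwwwww   [R → f]

P⇒gPw⇒ggPww⇒gggPwww⇒gggwRwww⇒gggwwRwwww⇒gggwwwRwwwww⇒gggwwwwRwwwwww⇒gggwwwwwRwwwwwww⇒gggwwwwwwRwwwwwwww⇒gggwwwwwwfwwwwwwww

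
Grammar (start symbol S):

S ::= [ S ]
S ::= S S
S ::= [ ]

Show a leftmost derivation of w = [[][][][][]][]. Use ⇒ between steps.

S ⇒ SS ⇒ [S]S ⇒ [SS]S ⇒ [SSS]S ⇒ [[]SS]S ⇒ [[]SSS]S ⇒ [[]SSSS]S ⇒ [[][]SSS]S ⇒ [[][][]SS]S ⇒ [[][][][]S]S ⇒ [[][][][][]]S ⇒ [[][][][][]][]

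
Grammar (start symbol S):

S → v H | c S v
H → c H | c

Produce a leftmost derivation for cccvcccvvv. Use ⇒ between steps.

S ⇒ cSv ⇒ ccSvv ⇒ cccSvvv ⇒ cccvHvvv ⇒ cccvcHvvv ⇒ cccvccHvvv ⇒ cccvcccvvv

S ⇒ cSv   [S → c S v]
cSv ⇒ ccSvv   [S → c S v]
ccSvv ⇒ cccSvvv   [S → c S v]
cccSvvv ⇒ cccvHvvv   [S → v H]
cccvHvvv ⇒ cccvcHvvv   [H → c H]
cccvcHvvv ⇒ cccvccHvvv   [H → c H]
cccvccHvvv ⇒ cccvcccvvv   [H → c]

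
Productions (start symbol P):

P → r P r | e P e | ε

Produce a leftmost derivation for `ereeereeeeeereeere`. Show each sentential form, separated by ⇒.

P ⇒ ePe   [P → e P e]
ePe ⇒ erPre   [P → r P r]
erPre ⇒ erePere   [P → e P e]
erePere ⇒ ereePeere   [P → e P e]
ereePeere ⇒ ereeePeeere   [P → e P e]
ereeePeeere ⇒ ereeerPreeere   [P → r P r]
ereeerPreeere ⇒ ereeerePereeere   [P → e P e]
ereeerePereeere ⇒ ereeereePeereeere   [P → e P e]
ereeereePeereeere ⇒ ereeereeePeeereeere   [P → e P e]
ereeereeePeeereeere ⇒ ereeereeeeeereeere   [P → ε]

P⇒ePe⇒erPre⇒erePere⇒ereePeere⇒ereeePeeere⇒ereeerPreeere⇒ereeerePereeere⇒ereeereePeereeere⇒ereeereeePeeereeere⇒ereeereeeeeereeere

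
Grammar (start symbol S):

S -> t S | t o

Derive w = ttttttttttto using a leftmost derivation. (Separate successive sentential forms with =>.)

S => tS => ttS => tttS => ttttS => tttttS => ttttttS => tttttttS => ttttttttS => tttttttttS => ttttttttttS => ttttttttttto

S => tS   [S -> t S]
tS => ttS   [S -> t S]
ttS => tttS   [S -> t S]
tttS => ttttS   [S -> t S]
ttttS => tttttS   [S -> t S]
tttttS => ttttttS   [S -> t S]
ttttttS => tttttttS   [S -> t S]
tttttttS => ttttttttS   [S -> t S]
ttttttttS => tttttttttS   [S -> t S]
tttttttttS => ttttttttttS   [S -> t S]
ttttttttttS => ttttttttttto   [S -> t o]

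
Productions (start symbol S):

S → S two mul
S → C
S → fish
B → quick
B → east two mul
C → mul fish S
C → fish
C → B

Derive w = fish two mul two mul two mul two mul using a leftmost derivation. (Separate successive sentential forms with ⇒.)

S ⇒ S two mul ⇒ S two mul two mul ⇒ S two mul two mul two mul ⇒ S two mul two mul two mul two mul ⇒ fish two mul two mul two mul two mul

S ⇒ S two mul   [S → S two mul]
S two mul ⇒ S two mul two mul   [S → S two mul]
S two mul two mul ⇒ S two mul two mul two mul   [S → S two mul]
S two mul two mul two mul ⇒ S two mul two mul two mul two mul   [S → S two mul]
S two mul two mul two mul two mul ⇒ fish two mul two mul two mul two mul   [S → fish]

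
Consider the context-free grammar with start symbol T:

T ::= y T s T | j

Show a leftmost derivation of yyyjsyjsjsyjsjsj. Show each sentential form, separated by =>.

T => yTsT   [T ::= y T s T]
yTsT => yyTsTsT   [T ::= y T s T]
yyTsTsT => yyyTsTsTsT   [T ::= y T s T]
yyyTsTsTsT => yyyjsTsTsT   [T ::= j]
yyyjsTsTsT => yyyjsyTsTsTsT   [T ::= y T s T]
yyyjsyTsTsTsT => yyyjsyjsTsTsT   [T ::= j]
yyyjsyjsTsTsT => yyyjsyjsjsTsT   [T ::= j]
yyyjsyjsjsTsT => yyyjsyjsjsyTsTsT   [T ::= y T s T]
yyyjsyjsjsyTsTsT => yyyjsyjsjsyjsTsT   [T ::= j]
yyyjsyjsjsyjsTsT => yyyjsyjsjsyjsjsT   [T ::= j]
yyyjsyjsjsyjsjsT => yyyjsyjsjsyjsjsj   [T ::= j]

T => yTsT => yyTsTsT => yyyTsTsTsT => yyyjsTsTsT => yyyjsyTsTsTsT => yyyjsyjsTsTsT => yyyjsyjsjsTsT => yyyjsyjsjsyTsTsT => yyyjsyjsjsyjsTsT => yyyjsyjsjsyjsjsT => yyyjsyjsjsyjsjsj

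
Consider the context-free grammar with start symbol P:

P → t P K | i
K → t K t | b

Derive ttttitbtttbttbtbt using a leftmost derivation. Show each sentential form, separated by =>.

P => tPK => ttPKK => tttPKKK => ttttPKKKK => ttttiKKKK => ttttitKtKKK => ttttitbtKKK => ttttitbttKtKK => ttttitbtttKttKK => ttttitbtttbttKK => ttttitbtttbttbK => ttttitbtttbttbtKt => ttttitbtttbttbtbt

P => tPK   [P → t P K]
tPK => ttPKK   [P → t P K]
ttPKK => tttPKKK   [P → t P K]
tttPKKK => ttttPKKKK   [P → t P K]
ttttPKKKK => ttttiKKKK   [P → i]
ttttiKKKK => ttttitKtKKK   [K → t K t]
ttttitKtKKK => ttttitbtKKK   [K → b]
ttttitbtKKK => ttttitbttKtKK   [K → t K t]
ttttitbttKtKK => ttttitbtttKttKK   [K → t K t]
ttttitbtttKttKK => ttttitbtttbttKK   [K → b]
ttttitbtttbttKK => ttttitbtttbttbK   [K → b]
ttttitbtttbttbK => ttttitbtttbttbtKt   [K → t K t]
ttttitbtttbttbtKt => ttttitbtttbttbtbt   [K → b]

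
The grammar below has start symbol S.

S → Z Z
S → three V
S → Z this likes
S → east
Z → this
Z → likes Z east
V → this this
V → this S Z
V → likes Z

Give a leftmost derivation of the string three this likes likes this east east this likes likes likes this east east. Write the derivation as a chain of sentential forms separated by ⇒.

S ⇒ three V   [S → three V]
three V ⇒ three this S Z   [V → this S Z]
three this S Z ⇒ three this Z this likes Z   [S → Z this likes]
three this Z this likes Z ⇒ three this likes Z east this likes Z   [Z → likes Z east]
three this likes Z east this likes Z ⇒ three this likes likes Z east east this likes Z   [Z → likes Z east]
three this likes likes Z east east this likes Z ⇒ three this likes likes this east east this likes Z   [Z → this]
three this likes likes this east east this likes Z ⇒ three this likes likes this east east this likes likes Z east   [Z → likes Z east]
three this likes likes this east east this likes likes Z east ⇒ three this likes likes this east east this likes likes likes Z east east   [Z → likes Z east]
three this likes likes this east east this likes likes likes Z east east ⇒ three this likes likes this east east this likes likes likes this east east   [Z → this]

S ⇒ three V ⇒ three this S Z ⇒ three this Z this likes Z ⇒ three this likes Z east this likes Z ⇒ three this likes likes Z east east this likes Z ⇒ three this likes likes this east east this likes Z ⇒ three this likes likes this east east this likes likes Z east ⇒ three this likes likes this east east this likes likes likes Z east east ⇒ three this likes likes this east east this likes likes likes this east east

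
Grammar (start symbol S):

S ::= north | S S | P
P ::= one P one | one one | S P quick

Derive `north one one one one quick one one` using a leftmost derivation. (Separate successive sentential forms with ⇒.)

S ⇒ S S ⇒ P S ⇒ S P quick S ⇒ north P quick S ⇒ north one P one quick S ⇒ north one one one one quick S ⇒ north one one one one quick P ⇒ north one one one one quick one one

S ⇒ S S   [S ::= S S]
S S ⇒ P S   [S ::= P]
P S ⇒ S P quick S   [P ::= S P quick]
S P quick S ⇒ north P quick S   [S ::= north]
north P quick S ⇒ north one P one quick S   [P ::= one P one]
north one P one quick S ⇒ north one one one one quick S   [P ::= one one]
north one one one one quick S ⇒ north one one one one quick P   [S ::= P]
north one one one one quick P ⇒ north one one one one quick one one   [P ::= one one]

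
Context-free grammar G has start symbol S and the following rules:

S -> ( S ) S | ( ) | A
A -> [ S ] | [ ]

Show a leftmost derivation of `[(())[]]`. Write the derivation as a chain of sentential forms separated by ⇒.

S⇒A⇒[S]⇒[(S)S]⇒[(())S]⇒[(())A]⇒[(())[]]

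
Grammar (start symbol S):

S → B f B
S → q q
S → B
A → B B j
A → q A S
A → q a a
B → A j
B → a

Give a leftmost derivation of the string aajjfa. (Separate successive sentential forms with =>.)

S => BfB   [S → B f B]
BfB => AjfB   [B → A j]
AjfB => BBjjfB   [A → B B j]
BBjjfB => aBjjfB   [B → a]
aBjjfB => aajjfB   [B → a]
aajjfB => aajjfa   [B → a]

S=>BfB=>AjfB=>BBjjfB=>aBjjfB=>aajjfB=>aajjfa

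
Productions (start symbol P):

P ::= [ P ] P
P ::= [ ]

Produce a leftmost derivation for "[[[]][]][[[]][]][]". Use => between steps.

P=>[P]P=>[[P]P]P=>[[[]]P]P=>[[[]][]]P=>[[[]][]][P]P=>[[[]][]][[P]P]P=>[[[]][]][[[]]P]P=>[[[]][]][[[]][]]P=>[[[]][]][[[]][]][]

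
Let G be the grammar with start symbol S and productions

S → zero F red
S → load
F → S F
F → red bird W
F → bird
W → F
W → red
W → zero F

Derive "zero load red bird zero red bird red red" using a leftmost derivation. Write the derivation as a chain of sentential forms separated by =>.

S => zero F red   [S → zero F red]
zero F red => zero S F red   [F → S F]
zero S F red => zero load F red   [S → load]
zero load F red => zero load red bird W red   [F → red bird W]
zero load red bird W red => zero load red bird zero F red   [W → zero F]
zero load red bird zero F red => zero load red bird zero red bird W red   [F → red bird W]
zero load red bird zero red bird W red => zero load red bird zero red bird red red   [W → red]

S => zero F red => zero S F red => zero load F red => zero load red bird W red => zero load red bird zero F red => zero load red bird zero red bird W red => zero load red bird zero red bird red red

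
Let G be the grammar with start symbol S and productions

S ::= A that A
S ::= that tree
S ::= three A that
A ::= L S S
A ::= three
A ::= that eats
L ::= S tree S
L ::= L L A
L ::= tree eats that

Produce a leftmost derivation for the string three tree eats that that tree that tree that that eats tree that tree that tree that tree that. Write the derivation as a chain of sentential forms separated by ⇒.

S ⇒ three A that   [S ::= three A that]
three A that ⇒ three L S S that   [A ::= L S S]
three L S S that ⇒ three S tree S S S that   [L ::= S tree S]
three S tree S S S that ⇒ three A that A tree S S S that   [S ::= A that A]
three A that A tree S S S that ⇒ three L S S that A tree S S S that   [A ::= L S S]
three L S S that A tree S S S that ⇒ three tree eats that S S that A tree S S S that   [L ::= tree eats that]
three tree eats that S S that A tree S S S that ⇒ three tree eats that that tree S that A tree S S S that   [S ::= that tree]
three tree eats that that tree S that A tree S S S that ⇒ three tree eats that that tree that tree that A tree S S S that   [S ::= that tree]
three tree eats that that tree that tree that A tree S S S that ⇒ three tree eats that that tree that tree that that eats tree S S S that   [A ::= that eats]
three tree eats that that tree that tree that that eats tree S S S that ⇒ three tree eats that that tree that tree that that eats tree that tree S S that   [S ::= that tree]
three tree eats that that tree that tree that that eats tree that tree S S that ⇒ three tree eats that that tree that tree that that eats tree that tree that tree S that   [S ::= that tree]
three tree eats that that tree that tree that that eats tree that tree that tree S that ⇒ three tree eats that that tree that tree that that eats tree that tree that tree that tree that   [S ::= that tree]

S ⇒ three A that ⇒ three L S S that ⇒ three S tree S S S that ⇒ three A that A tree S S S that ⇒ three L S S that A tree S S S that ⇒ three tree eats that S S that A tree S S S that ⇒ three tree eats that that tree S that A tree S S S that ⇒ three tree eats that that tree that tree that A tree S S S that ⇒ three tree eats that that tree that tree that that eats tree S S S that ⇒ three tree eats that that tree that tree that that eats tree that tree S S that ⇒ three tree eats that that tree that tree that that eats tree that tree that tree S that ⇒ three tree eats that that tree that tree that that eats tree that tree that tree that tree that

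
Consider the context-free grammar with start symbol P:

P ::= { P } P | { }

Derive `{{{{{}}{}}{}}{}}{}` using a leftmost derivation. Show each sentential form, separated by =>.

P => {P}P   [P ::= { P } P]
{P}P => {{P}P}P   [P ::= { P } P]
{{P}P}P => {{{P}P}P}P   [P ::= { P } P]
{{{P}P}P}P => {{{{P}P}P}P}P   [P ::= { P } P]
{{{{P}P}P}P}P => {{{{{}}P}P}P}P   [P ::= { }]
{{{{{}}P}P}P}P => {{{{{}}{}}P}P}P   [P ::= { }]
{{{{{}}{}}P}P}P => {{{{{}}{}}{}}P}P   [P ::= { }]
{{{{{}}{}}{}}P}P => {{{{{}}{}}{}}{}}P   [P ::= { }]
{{{{{}}{}}{}}{}}P => {{{{{}}{}}{}}{}}{}   [P ::= { }]

P => {P}P => {{P}P}P => {{{P}P}P}P => {{{{P}P}P}P}P => {{{{{}}P}P}P}P => {{{{{}}{}}P}P}P => {{{{{}}{}}{}}P}P => {{{{{}}{}}{}}{}}P => {{{{{}}{}}{}}{}}{}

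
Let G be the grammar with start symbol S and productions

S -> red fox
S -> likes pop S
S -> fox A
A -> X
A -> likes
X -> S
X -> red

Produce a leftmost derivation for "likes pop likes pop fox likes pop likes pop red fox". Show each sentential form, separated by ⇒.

S ⇒ likes pop S ⇒ likes pop likes pop S ⇒ likes pop likes pop fox A ⇒ likes pop likes pop fox X ⇒ likes pop likes pop fox S ⇒ likes pop likes pop fox likes pop S ⇒ likes pop likes pop fox likes pop likes pop S ⇒ likes pop likes pop fox likes pop likes pop red fox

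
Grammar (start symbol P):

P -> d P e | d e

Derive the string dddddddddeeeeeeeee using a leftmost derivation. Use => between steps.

P => dPe => ddPee => dddPeee => ddddPeeee => dddddPeeeee => ddddddPeeeeee => dddddddPeeeeeee => ddddddddPeeeeeeee => dddddddddeeeeeeeee

P => dPe   [P -> d P e]
dPe => ddPee   [P -> d P e]
ddPee => dddPeee   [P -> d P e]
dddPeee => ddddPeeee   [P -> d P e]
ddddPeeee => dddddPeeeee   [P -> d P e]
dddddPeeeee => ddddddPeeeeee   [P -> d P e]
ddddddPeeeeee => dddddddPeeeeeee   [P -> d P e]
dddddddPeeeeeee => ddddddddPeeeeeeee   [P -> d P e]
ddddddddPeeeeeeee => dddddddddeeeeeeeee   [P -> d e]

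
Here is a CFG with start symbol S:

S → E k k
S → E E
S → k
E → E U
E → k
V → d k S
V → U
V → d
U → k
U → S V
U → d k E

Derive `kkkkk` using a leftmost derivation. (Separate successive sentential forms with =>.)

S => Ekk => EUkk => EUUkk => kUUkk => kkUkk => kkkkk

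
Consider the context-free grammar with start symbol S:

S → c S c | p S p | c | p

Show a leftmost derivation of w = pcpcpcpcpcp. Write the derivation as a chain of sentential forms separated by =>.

S=>pSp=>pcScp=>pcpSpcp=>pcpcScpcp=>pcpcpSpcpcp=>pcpcpcpcpcp

S => pSp   [S → p S p]
pSp => pcScp   [S → c S c]
pcScp => pcpSpcp   [S → p S p]
pcpSpcp => pcpcScpcp   [S → c S c]
pcpcScpcp => pcpcpSpcpcp   [S → p S p]
pcpcpSpcpcp => pcpcpcpcpcp   [S → c]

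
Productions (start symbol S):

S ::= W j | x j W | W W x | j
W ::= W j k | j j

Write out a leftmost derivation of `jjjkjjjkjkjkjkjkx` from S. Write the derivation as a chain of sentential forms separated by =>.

S => WWx => WjkWx => jjjkWx => jjjkWjkx => jjjkWjkjkx => jjjkWjkjkjkx => jjjkWjkjkjkjkx => jjjkWjkjkjkjkjkx => jjjkjjjkjkjkjkjkx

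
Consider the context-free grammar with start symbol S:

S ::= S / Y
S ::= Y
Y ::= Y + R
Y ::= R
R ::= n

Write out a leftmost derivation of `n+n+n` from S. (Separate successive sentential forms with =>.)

S => Y => Y+R => Y+R+R => R+R+R => n+R+R => n+n+R => n+n+n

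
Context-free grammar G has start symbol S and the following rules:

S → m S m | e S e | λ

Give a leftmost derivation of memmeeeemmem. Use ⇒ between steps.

S ⇒ mSm ⇒ meSem ⇒ memSmem ⇒ memmSmmem ⇒ memmeSemmem ⇒ memmeeSeemmem ⇒ memmeeeemmem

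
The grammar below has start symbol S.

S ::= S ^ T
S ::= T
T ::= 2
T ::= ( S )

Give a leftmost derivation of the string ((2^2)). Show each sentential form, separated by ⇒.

S⇒T⇒(S)⇒(T)⇒((S))⇒((S^T))⇒((T^T))⇒((2^T))⇒((2^2))

S ⇒ T   [S ::= T]
T ⇒ (S)   [T ::= ( S )]
(S) ⇒ (T)   [S ::= T]
(T) ⇒ ((S))   [T ::= ( S )]
((S)) ⇒ ((S^T))   [S ::= S ^ T]
((S^T)) ⇒ ((T^T))   [S ::= T]
((T^T)) ⇒ ((2^T))   [T ::= 2]
((2^T)) ⇒ ((2^2))   [T ::= 2]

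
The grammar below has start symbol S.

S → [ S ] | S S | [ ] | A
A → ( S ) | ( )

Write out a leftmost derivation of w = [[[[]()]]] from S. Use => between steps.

S => [S]   [S → [ S ]]
[S] => [[S]]   [S → [ S ]]
[[S]] => [[[S]]]   [S → [ S ]]
[[[S]]] => [[[SS]]]   [S → S S]
[[[SS]]] => [[[[]S]]]   [S → [ ]]
[[[[]S]]] => [[[[]A]]]   [S → A]
[[[[]A]]] => [[[[]()]]]   [A → ( )]

S => [S] => [[S]] => [[[S]]] => [[[SS]]] => [[[[]S]]] => [[[[]A]]] => [[[[]()]]]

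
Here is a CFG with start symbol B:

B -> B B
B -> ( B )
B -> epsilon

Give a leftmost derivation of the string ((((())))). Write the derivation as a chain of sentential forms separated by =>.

B => (B) => ((B)) => (((B))) => ((((B)))) => (((((B))))) => ((((()))))

B => (B)   [B -> ( B )]
(B) => ((B))   [B -> ( B )]
((B)) => (((B)))   [B -> ( B )]
(((B))) => ((((B))))   [B -> ( B )]
((((B)))) => (((((B)))))   [B -> ( B )]
(((((B))))) => ((((()))))   [B -> epsilon]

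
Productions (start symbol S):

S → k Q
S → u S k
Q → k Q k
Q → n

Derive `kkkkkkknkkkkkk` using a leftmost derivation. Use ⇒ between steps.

S ⇒ kQ   [S → k Q]
kQ ⇒ kkQk   [Q → k Q k]
kkQk ⇒ kkkQkk   [Q → k Q k]
kkkQkk ⇒ kkkkQkkk   [Q → k Q k]
kkkkQkkk ⇒ kkkkkQkkkk   [Q → k Q k]
kkkkkQkkkk ⇒ kkkkkkQkkkkk   [Q → k Q k]
kkkkkkQkkkkk ⇒ kkkkkkkQkkkkkk   [Q → k Q k]
kkkkkkkQkkkkkk ⇒ kkkkkkknkkkkkk   [Q → n]

S⇒kQ⇒kkQk⇒kkkQkk⇒kkkkQkkk⇒kkkkkQkkkk⇒kkkkkkQkkkkk⇒kkkkkkkQkkkkkk⇒kkkkkkknkkkkkk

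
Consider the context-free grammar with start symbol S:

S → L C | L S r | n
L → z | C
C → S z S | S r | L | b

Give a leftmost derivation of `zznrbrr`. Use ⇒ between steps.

S ⇒ LC   [S → L C]
LC ⇒ zC   [L → z]
zC ⇒ zSr   [C → S r]
zSr ⇒ zLSrr   [S → L S r]
zLSrr ⇒ zzSrr   [L → z]
zzSrr ⇒ zzLCrr   [S → L C]
zzLCrr ⇒ zzCCrr   [L → C]
zzCCrr ⇒ zzSrCrr   [C → S r]
zzSrCrr ⇒ zznrCrr   [S → n]
zznrCrr ⇒ zznrbrr   [C → b]

S ⇒ LC ⇒ zC ⇒ zSr ⇒ zLSrr ⇒ zzSrr ⇒ zzLCrr ⇒ zzCCrr ⇒ zzSrCrr ⇒ zznrCrr ⇒ zznrbrr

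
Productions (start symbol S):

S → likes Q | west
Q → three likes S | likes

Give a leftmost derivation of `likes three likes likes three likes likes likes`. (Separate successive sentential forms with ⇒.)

S ⇒ likes Q ⇒ likes three likes S ⇒ likes three likes likes Q ⇒ likes three likes likes three likes S ⇒ likes three likes likes three likes likes Q ⇒ likes three likes likes three likes likes likes

S ⇒ likes Q   [S → likes Q]
likes Q ⇒ likes three likes S   [Q → three likes S]
likes three likes S ⇒ likes three likes likes Q   [S → likes Q]
likes three likes likes Q ⇒ likes three likes likes three likes S   [Q → three likes S]
likes three likes likes three likes S ⇒ likes three likes likes three likes likes Q   [S → likes Q]
likes three likes likes three likes likes Q ⇒ likes three likes likes three likes likes likes   [Q → likes]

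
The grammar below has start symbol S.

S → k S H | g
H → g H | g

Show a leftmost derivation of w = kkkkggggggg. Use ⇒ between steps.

S ⇒ kSH ⇒ kkSHH ⇒ kkkSHHH ⇒ kkkkSHHHH ⇒ kkkkgHHHH ⇒ kkkkggHHHH ⇒ kkkkgggHHHH ⇒ kkkkggggHHH ⇒ kkkkgggggHH ⇒ kkkkggggggH ⇒ kkkkggggggg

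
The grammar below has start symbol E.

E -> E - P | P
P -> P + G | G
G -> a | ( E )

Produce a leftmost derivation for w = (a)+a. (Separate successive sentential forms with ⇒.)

E⇒P⇒P+G⇒G+G⇒(E)+G⇒(P)+G⇒(G)+G⇒(a)+G⇒(a)+a

E ⇒ P   [E -> P]
P ⇒ P+G   [P -> P + G]
P+G ⇒ G+G   [P -> G]
G+G ⇒ (E)+G   [G -> ( E )]
(E)+G ⇒ (P)+G   [E -> P]
(P)+G ⇒ (G)+G   [P -> G]
(G)+G ⇒ (a)+G   [G -> a]
(a)+G ⇒ (a)+a   [G -> a]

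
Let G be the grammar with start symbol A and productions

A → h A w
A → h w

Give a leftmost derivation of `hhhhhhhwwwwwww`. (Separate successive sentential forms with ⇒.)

A ⇒ hAw ⇒ hhAww ⇒ hhhAwww ⇒ hhhhAwwww ⇒ hhhhhAwwwww ⇒ hhhhhhAwwwwww ⇒ hhhhhhhwwwwwww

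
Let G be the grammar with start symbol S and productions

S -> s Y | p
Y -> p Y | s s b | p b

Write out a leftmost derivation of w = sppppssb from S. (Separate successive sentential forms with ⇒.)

S ⇒ sY   [S -> s Y]
sY ⇒ spY   [Y -> p Y]
spY ⇒ sppY   [Y -> p Y]
sppY ⇒ spppY   [Y -> p Y]
spppY ⇒ sppppY   [Y -> p Y]
sppppY ⇒ sppppssb   [Y -> s s b]

S ⇒ sY ⇒ spY ⇒ sppY ⇒ spppY ⇒ sppppY ⇒ sppppssb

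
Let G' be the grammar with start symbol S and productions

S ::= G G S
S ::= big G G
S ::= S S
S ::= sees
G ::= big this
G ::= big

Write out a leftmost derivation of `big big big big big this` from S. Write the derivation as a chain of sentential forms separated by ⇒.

S ⇒ G G S ⇒ big G S ⇒ big big S ⇒ big big big G G ⇒ big big big big G ⇒ big big big big big this

S ⇒ G G S   [S ::= G G S]
G G S ⇒ big G S   [G ::= big]
big G S ⇒ big big S   [G ::= big]
big big S ⇒ big big big G G   [S ::= big G G]
big big big G G ⇒ big big big big G   [G ::= big]
big big big big G ⇒ big big big big big this   [G ::= big this]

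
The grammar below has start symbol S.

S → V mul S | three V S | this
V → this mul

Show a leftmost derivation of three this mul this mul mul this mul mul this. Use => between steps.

S => three V S   [S → three V S]
three V S => three this mul S   [V → this mul]
three this mul S => three this mul V mul S   [S → V mul S]
three this mul V mul S => three this mul this mul mul S   [V → this mul]
three this mul this mul mul S => three this mul this mul mul V mul S   [S → V mul S]
three this mul this mul mul V mul S => three this mul this mul mul this mul mul S   [V → this mul]
three this mul this mul mul this mul mul S => three this mul this mul mul this mul mul this   [S → this]

S => three V S => three this mul S => three this mul V mul S => three this mul this mul mul S => three this mul this mul mul V mul S => three this mul this mul mul this mul mul S => three this mul this mul mul this mul mul this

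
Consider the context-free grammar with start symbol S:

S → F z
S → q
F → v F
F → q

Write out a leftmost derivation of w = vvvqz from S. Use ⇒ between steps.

S ⇒ Fz   [S → F z]
Fz ⇒ vFz   [F → v F]
vFz ⇒ vvFz   [F → v F]
vvFz ⇒ vvvFz   [F → v F]
vvvFz ⇒ vvvqz   [F → q]

S⇒Fz⇒vFz⇒vvFz⇒vvvFz⇒vvvqz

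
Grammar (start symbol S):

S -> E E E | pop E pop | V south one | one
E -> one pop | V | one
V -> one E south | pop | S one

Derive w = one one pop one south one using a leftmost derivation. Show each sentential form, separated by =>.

S => V south one => S one south one => E E E one south one => one E E one south one => one one E one south one => one one V one south one => one one pop one south one

S => V south one   [S -> V south one]
V south one => S one south one   [V -> S one]
S one south one => E E E one south one   [S -> E E E]
E E E one south one => one E E one south one   [E -> one]
one E E one south one => one one E one south one   [E -> one]
one one E one south one => one one V one south one   [E -> V]
one one V one south one => one one pop one south one   [V -> pop]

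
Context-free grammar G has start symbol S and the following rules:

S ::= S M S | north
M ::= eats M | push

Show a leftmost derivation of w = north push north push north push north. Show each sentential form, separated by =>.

S => S M S   [S ::= S M S]
S M S => S M S M S   [S ::= S M S]
S M S M S => S M S M S M S   [S ::= S M S]
S M S M S M S => north M S M S M S   [S ::= north]
north M S M S M S => north push S M S M S   [M ::= push]
north push S M S M S => north push north M S M S   [S ::= north]
north push north M S M S => north push north push S M S   [M ::= push]
north push north push S M S => north push north push north M S   [S ::= north]
north push north push north M S => north push north push north push S   [M ::= push]
north push north push north push S => north push north push north push north   [S ::= north]

S => S M S => S M S M S => S M S M S M S => north M S M S M S => north push S M S M S => north push north M S M S => north push north push S M S => north push north push north M S => north push north push north push S => north push north push north push north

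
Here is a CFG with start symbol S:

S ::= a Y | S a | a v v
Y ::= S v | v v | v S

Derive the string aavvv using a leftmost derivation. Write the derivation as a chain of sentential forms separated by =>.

S => aY   [S ::= a Y]
aY => aSv   [Y ::= S v]
aSv => aaYv   [S ::= a Y]
aaYv => aavvv   [Y ::= v v]

S=>aY=>aSv=>aaYv=>aavvv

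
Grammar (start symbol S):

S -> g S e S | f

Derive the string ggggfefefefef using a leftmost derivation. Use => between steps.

S => gSeS => ggSeSeS => gggSeSeSeS => ggggSeSeSeSeS => ggggfeSeSeSeS => ggggfefeSeSeS => ggggfefefeSeS => ggggfefefefeS => ggggfefefefef

S => gSeS   [S -> g S e S]
gSeS => ggSeSeS   [S -> g S e S]
ggSeSeS => gggSeSeSeS   [S -> g S e S]
gggSeSeSeS => ggggSeSeSeSeS   [S -> g S e S]
ggggSeSeSeSeS => ggggfeSeSeSeS   [S -> f]
ggggfeSeSeSeS => ggggfefeSeSeS   [S -> f]
ggggfefeSeSeS => ggggfefefeSeS   [S -> f]
ggggfefefeSeS => ggggfefefefeS   [S -> f]
ggggfefefefeS => ggggfefefefef   [S -> f]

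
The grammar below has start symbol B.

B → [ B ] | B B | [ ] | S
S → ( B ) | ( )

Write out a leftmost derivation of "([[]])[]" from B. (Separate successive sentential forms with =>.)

B => BB   [B → B B]
BB => SB   [B → S]
SB => (B)B   [S → ( B )]
(B)B => ([B])B   [B → [ B ]]
([B])B => ([[]])B   [B → [ ]]
([[]])B => ([[]])[]   [B → [ ]]

B=>BB=>SB=>(B)B=>([B])B=>([[]])B=>([[]])[]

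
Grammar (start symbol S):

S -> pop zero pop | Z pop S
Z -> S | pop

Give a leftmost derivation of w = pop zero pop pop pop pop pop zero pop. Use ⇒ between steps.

S ⇒ Z pop S ⇒ S pop S ⇒ pop zero pop pop S ⇒ pop zero pop pop Z pop S ⇒ pop zero pop pop pop pop S ⇒ pop zero pop pop pop pop pop zero pop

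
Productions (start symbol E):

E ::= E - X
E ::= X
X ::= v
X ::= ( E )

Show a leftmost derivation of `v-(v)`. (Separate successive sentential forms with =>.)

E => E-X   [E ::= E - X]
E-X => X-X   [E ::= X]
X-X => v-X   [X ::= v]
v-X => v-(E)   [X ::= ( E )]
v-(E) => v-(X)   [E ::= X]
v-(X) => v-(v)   [X ::= v]

E => E-X => X-X => v-X => v-(E) => v-(X) => v-(v)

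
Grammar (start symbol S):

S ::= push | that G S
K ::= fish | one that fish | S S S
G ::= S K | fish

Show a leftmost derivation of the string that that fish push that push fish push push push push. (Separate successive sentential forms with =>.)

S => that G S   [S ::= that G S]
that G S => that S K S   [G ::= S K]
that S K S => that that G S K S   [S ::= that G S]
that that G S K S => that that fish S K S   [G ::= fish]
that that fish S K S => that that fish push K S   [S ::= push]
that that fish push K S => that that fish push S S S S   [K ::= S S S]
that that fish push S S S S => that that fish push that G S S S S   [S ::= that G S]
that that fish push that G S S S S => that that fish push that S K S S S S   [G ::= S K]
that that fish push that S K S S S S => that that fish push that push K S S S S   [S ::= push]
that that fish push that push K S S S S => that that fish push that push fish S S S S   [K ::= fish]
that that fish push that push fish S S S S => that that fish push that push fish push S S S   [S ::= push]
that that fish push that push fish push S S S => that that fish push that push fish push push S S   [S ::= push]
that that fish push that push fish push push S S => that that fish push that push fish push push push S   [S ::= push]
that that fish push that push fish push push push S => that that fish push that push fish push push push push   [S ::= push]

S => that G S => that S K S => that that G S K S => that that fish S K S => that that fish push K S => that that fish push S S S S => that that fish push that G S S S S => that that fish push that S K S S S S => that that fish push that push K S S S S => that that fish push that push fish S S S S => that that fish push that push fish push S S S => that that fish push that push fish push push S S => that that fish push that push fish push push push S => that that fish push that push fish push push push push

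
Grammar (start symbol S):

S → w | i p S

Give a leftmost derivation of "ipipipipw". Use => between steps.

S => ipS => ipipS => ipipipS => ipipipipS => ipipipipw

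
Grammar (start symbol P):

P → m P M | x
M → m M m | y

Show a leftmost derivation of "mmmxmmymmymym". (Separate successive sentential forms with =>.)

P => mPM   [P → m P M]
mPM => mmPMM   [P → m P M]
mmPMM => mmmPMMM   [P → m P M]
mmmPMMM => mmmxMMM   [P → x]
mmmxMMM => mmmxmMmMM   [M → m M m]
mmmxmMmMM => mmmxmmMmmMM   [M → m M m]
mmmxmmMmmMM => mmmxmmymmMM   [M → y]
mmmxmmymmMM => mmmxmmymmyM   [M → y]
mmmxmmymmyM => mmmxmmymmymMm   [M → m M m]
mmmxmmymmymMm => mmmxmmymmymym   [M → y]

P=>mPM=>mmPMM=>mmmPMMM=>mmmxMMM=>mmmxmMmMM=>mmmxmmMmmMM=>mmmxmmymmMM=>mmmxmmymmyM=>mmmxmmymmymMm=>mmmxmmymmymym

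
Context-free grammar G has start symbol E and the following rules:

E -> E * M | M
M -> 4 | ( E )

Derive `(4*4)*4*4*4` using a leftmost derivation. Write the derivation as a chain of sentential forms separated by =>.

E=>E*M=>E*M*M=>E*M*M*M=>M*M*M*M=>(E)*M*M*M=>(E*M)*M*M*M=>(M*M)*M*M*M=>(4*M)*M*M*M=>(4*4)*M*M*M=>(4*4)*4*M*M=>(4*4)*4*4*M=>(4*4)*4*4*4

E => E*M   [E -> E * M]
E*M => E*M*M   [E -> E * M]
E*M*M => E*M*M*M   [E -> E * M]
E*M*M*M => M*M*M*M   [E -> M]
M*M*M*M => (E)*M*M*M   [M -> ( E )]
(E)*M*M*M => (E*M)*M*M*M   [E -> E * M]
(E*M)*M*M*M => (M*M)*M*M*M   [E -> M]
(M*M)*M*M*M => (4*M)*M*M*M   [M -> 4]
(4*M)*M*M*M => (4*4)*M*M*M   [M -> 4]
(4*4)*M*M*M => (4*4)*4*M*M   [M -> 4]
(4*4)*4*M*M => (4*4)*4*4*M   [M -> 4]
(4*4)*4*4*M => (4*4)*4*4*4   [M -> 4]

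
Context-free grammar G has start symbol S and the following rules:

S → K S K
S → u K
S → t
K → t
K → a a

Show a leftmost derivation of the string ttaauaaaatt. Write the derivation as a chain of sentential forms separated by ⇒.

S ⇒ KSK ⇒ tSK ⇒ tKSKK ⇒ ttSKK ⇒ ttKSKKK ⇒ ttaaSKKK ⇒ ttaauKKKK ⇒ ttaauaaKKK ⇒ ttaauaaaaKK ⇒ ttaauaaaatK ⇒ ttaauaaaatt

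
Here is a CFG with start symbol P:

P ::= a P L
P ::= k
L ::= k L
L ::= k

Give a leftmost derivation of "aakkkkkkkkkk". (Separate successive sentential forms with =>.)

P => aPL => aaPLL => aakLL => aakkLL => aakkkLL => aakkkkLL => aakkkkkLL => aakkkkkkL => aakkkkkkkL => aakkkkkkkkL => aakkkkkkkkkL => aakkkkkkkkkk

P => aPL   [P ::= a P L]
aPL => aaPLL   [P ::= a P L]
aaPLL => aakLL   [P ::= k]
aakLL => aakkLL   [L ::= k L]
aakkLL => aakkkLL   [L ::= k L]
aakkkLL => aakkkkLL   [L ::= k L]
aakkkkLL => aakkkkkLL   [L ::= k L]
aakkkkkLL => aakkkkkkL   [L ::= k]
aakkkkkkL => aakkkkkkkL   [L ::= k L]
aakkkkkkkL => aakkkkkkkkL   [L ::= k L]
aakkkkkkkkL => aakkkkkkkkkL   [L ::= k L]
aakkkkkkkkkL => aakkkkkkkkkk   [L ::= k]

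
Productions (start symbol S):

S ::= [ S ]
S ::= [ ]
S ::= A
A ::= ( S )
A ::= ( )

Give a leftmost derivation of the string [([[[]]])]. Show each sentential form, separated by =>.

S => [S]   [S ::= [ S ]]
[S] => [A]   [S ::= A]
[A] => [(S)]   [A ::= ( S )]
[(S)] => [([S])]   [S ::= [ S ]]
[([S])] => [([[S]])]   [S ::= [ S ]]
[([[S]])] => [([[[]]])]   [S ::= [ ]]

S=>[S]=>[A]=>[(S)]=>[([S])]=>[([[S]])]=>[([[[]]])]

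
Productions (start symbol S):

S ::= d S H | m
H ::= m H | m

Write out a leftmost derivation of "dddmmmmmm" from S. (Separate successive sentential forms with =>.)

S => dSH   [S ::= d S H]
dSH => ddSHH   [S ::= d S H]
ddSHH => dddSHHH   [S ::= d S H]
dddSHHH => dddmHHH   [S ::= m]
dddmHHH => dddmmHHH   [H ::= m H]
dddmmHHH => dddmmmHH   [H ::= m]
dddmmmHH => dddmmmmHH   [H ::= m H]
dddmmmmHH => dddmmmmmH   [H ::= m]
dddmmmmmH => dddmmmmmm   [H ::= m]

S => dSH => ddSHH => dddSHHH => dddmHHH => dddmmHHH => dddmmmHH => dddmmmmHH => dddmmmmmH => dddmmmmmm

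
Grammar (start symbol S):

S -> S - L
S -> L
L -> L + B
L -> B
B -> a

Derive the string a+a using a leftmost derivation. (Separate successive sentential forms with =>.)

S => L   [S -> L]
L => L+B   [L -> L + B]
L+B => B+B   [L -> B]
B+B => a+B   [B -> a]
a+B => a+a   [B -> a]

S => L => L+B => B+B => a+B => a+a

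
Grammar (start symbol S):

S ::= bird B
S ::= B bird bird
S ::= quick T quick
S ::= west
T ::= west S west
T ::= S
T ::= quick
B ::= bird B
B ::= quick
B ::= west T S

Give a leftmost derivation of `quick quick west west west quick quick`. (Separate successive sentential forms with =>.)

S => quick T quick => quick S quick => quick quick T quick quick => quick quick west S west quick quick => quick quick west west west quick quick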